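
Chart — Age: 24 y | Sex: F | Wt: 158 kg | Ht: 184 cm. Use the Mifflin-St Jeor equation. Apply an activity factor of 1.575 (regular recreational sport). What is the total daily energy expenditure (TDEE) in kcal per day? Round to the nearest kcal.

Mifflin-St Jeor (female): BMR = 10(158) + 6.25(184) − 5(24) − 161 = 1580 + 1150 − 120 − 161 = 2449 kcal/day.
TEE = BMR × activity factor = 2449 × 1.575 = 3857.175 kcal/day.

3857 kcal per day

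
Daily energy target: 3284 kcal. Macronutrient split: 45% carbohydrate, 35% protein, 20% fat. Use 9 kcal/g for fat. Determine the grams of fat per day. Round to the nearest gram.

Fat energy = 20% × 3284 = 656.8 kcal.
At 9 kcal/g: 656.8 ÷ 9 = 72.9778 g.

73 g/day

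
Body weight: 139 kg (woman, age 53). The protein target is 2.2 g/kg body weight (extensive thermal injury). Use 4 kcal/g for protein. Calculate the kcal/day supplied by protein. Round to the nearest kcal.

Protein = 2.2 g/kg × 139 kg = 305.8 g/day.
Protein energy = 305.8 g × 4 kcal/g = 1223.2 kcal/day.

1223 kcal/day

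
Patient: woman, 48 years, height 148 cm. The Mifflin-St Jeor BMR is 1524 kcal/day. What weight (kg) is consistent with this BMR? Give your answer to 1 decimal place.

100.0 kg

1524 = 10·W + 6.25(148) − 5(48) − 161
10·W = 1524 − 524 = 1000, so W = 100 kg.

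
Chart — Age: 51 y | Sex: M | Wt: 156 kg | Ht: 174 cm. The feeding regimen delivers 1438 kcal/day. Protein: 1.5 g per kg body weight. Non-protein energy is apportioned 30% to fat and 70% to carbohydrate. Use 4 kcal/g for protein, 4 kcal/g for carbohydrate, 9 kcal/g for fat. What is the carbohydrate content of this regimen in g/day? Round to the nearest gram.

88 g/day

Protein = 1.5 × 156 = 234 g → 234 × 4 = 936 kcal.
Non-protein calories = 1438 − 936 = 502 kcal.
Fat: 30% × 502 = 150.6 kcal; carbohydrate: 351.4 kcal.
Carbohydrate: 351.4 kcal ÷ 4 kcal/g = 87.85 g.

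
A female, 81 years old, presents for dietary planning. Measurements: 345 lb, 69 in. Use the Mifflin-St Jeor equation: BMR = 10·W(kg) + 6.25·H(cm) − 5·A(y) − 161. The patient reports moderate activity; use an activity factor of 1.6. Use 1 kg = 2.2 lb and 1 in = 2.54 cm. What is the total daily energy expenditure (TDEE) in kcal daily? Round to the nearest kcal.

3356 kcal daily

Convert to metric: weight = 345 ÷ 2.2 = 156.8182 kg; height = 69 × 2.54 = 175.26 cm.
Mifflin-St Jeor (female): BMR = 10(156.8182) + 6.25(175.26) − 5(81) − 161 = 1568.1818 + 1095.375 − 405 − 161 = 2097.5568 kcal/day.
TEE = BMR × activity factor = 2097.5568 × 1.6 = 3356.0909 kcal/day.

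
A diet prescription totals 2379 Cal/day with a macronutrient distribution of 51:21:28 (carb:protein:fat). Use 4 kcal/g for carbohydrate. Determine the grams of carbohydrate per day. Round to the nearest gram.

303 g/day

Carbohydrate energy = 51% × 2379 = 1213.29 kcal.
At 4 kcal/g: 1213.29 ÷ 4 = 303.3225 g.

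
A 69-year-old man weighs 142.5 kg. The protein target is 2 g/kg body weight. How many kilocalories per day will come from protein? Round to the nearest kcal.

1140 kcal/day

Protein = 2 g/kg × 142.5 kg = 285 g/day.
Protein energy = 285 g × 4 kcal/g = 1140 kcal/day.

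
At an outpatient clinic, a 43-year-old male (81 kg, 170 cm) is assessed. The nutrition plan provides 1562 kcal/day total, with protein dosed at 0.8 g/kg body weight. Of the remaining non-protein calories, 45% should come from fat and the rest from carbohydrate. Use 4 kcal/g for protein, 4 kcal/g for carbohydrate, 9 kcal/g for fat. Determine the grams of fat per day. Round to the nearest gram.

65 g/day

Protein = 0.8 × 81 = 64.8 g → 64.8 × 4 = 259.2 kcal.
Non-protein calories = 1562 − 259.2 = 1302.8 kcal.
Fat: 45% × 1302.8 = 586.26 kcal; carbohydrate: 716.54 kcal.
Fat: 586.26 kcal ÷ 9 kcal/g = 65.14 g.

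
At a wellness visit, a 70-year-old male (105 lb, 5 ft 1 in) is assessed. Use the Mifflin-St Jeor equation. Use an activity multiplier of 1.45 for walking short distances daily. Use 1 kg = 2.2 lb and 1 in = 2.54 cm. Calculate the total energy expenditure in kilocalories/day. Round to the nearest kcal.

Convert to metric: weight = 105 ÷ 2.2 = 47.7273 kg; height = (5×12 + 1) × 2.54 = 61 × 2.54 = 154.94 cm.
Mifflin-St Jeor (male): BMR = 10(47.7273) + 6.25(154.94) − 5(70) + 5 = 477.2727 + 968.375 − 350 + 5 = 1100.6477 kcal/day.
TEE = BMR × activity factor = 1100.6477 × 1.45 = 1595.9392 kcal/day.

1596 kilocalories/day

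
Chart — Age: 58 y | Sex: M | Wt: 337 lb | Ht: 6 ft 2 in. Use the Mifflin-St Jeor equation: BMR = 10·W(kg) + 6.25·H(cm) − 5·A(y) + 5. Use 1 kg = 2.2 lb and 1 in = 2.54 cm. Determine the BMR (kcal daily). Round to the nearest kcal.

Convert to metric: weight = 337 ÷ 2.2 = 153.1818 kg; height = (6×12 + 2) × 2.54 = 74 × 2.54 = 187.96 cm.
Mifflin-St Jeor (male): BMR = 10(153.1818) + 6.25(187.96) − 5(58) + 5 = 1531.8182 + 1174.75 − 290 + 5 = 2421.5682 kcal/day.

2422 kcal daily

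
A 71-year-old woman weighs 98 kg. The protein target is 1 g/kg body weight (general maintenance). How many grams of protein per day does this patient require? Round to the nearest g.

Protein = 1 g/kg × 98 kg = 98 g/day.

98 g/day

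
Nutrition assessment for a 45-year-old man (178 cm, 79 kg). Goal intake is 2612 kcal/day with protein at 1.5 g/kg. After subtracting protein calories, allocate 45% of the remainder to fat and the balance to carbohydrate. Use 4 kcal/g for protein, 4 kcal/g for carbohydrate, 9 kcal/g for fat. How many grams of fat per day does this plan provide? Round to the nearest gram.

Protein = 1.5 × 79 = 118.5 g → 118.5 × 4 = 474 kcal.
Non-protein calories = 2612 − 474 = 2138 kcal.
Fat: 45% × 2138 = 962.1 kcal; carbohydrate: 1175.9 kcal.
Fat: 962.1 kcal ÷ 9 kcal/g = 106.9 g.

107 g/day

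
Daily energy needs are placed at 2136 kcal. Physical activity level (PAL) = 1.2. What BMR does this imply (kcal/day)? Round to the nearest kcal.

1780 kcal/day

BMR = TEE ÷ activity factor = 2136 ÷ 1.2 = 1780 kcal/day.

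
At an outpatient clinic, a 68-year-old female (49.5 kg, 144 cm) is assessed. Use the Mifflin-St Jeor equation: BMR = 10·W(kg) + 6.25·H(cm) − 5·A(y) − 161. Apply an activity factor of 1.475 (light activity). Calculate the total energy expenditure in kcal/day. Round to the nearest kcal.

1319 kcal/day

Mifflin-St Jeor (female): BMR = 10(49.5) + 6.25(144) − 5(68) − 161 = 495 + 900 − 340 − 161 = 894 kcal/day.
TEE = BMR × activity factor = 894 × 1.475 = 1318.65 kcal/day.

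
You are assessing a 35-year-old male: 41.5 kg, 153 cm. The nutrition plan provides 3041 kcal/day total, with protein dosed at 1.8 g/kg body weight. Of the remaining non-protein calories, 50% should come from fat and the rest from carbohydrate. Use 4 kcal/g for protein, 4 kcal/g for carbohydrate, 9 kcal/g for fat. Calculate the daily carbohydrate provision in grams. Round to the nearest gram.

343 g/day

Protein = 1.8 × 41.5 = 74.7 g → 74.7 × 4 = 298.8 kcal.
Non-protein calories = 3041 − 298.8 = 2742.2 kcal.
Fat: 50% × 2742.2 = 1371.1 kcal; carbohydrate: 1371.1 kcal.
Carbohydrate: 1371.1 kcal ÷ 4 kcal/g = 342.775 g.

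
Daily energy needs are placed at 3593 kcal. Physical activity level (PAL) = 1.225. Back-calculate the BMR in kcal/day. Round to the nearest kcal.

BMR = TEE ÷ activity factor = 3593 ÷ 1.225 = 2933.0612 kcal/day.

2933 kcal/day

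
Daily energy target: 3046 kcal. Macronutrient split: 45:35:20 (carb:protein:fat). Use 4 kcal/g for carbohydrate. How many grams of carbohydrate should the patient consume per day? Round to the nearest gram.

Carbohydrate energy = 45% × 3046 = 1370.7 kcal.
At 4 kcal/g: 1370.7 ÷ 4 = 342.675 g.

343 g/day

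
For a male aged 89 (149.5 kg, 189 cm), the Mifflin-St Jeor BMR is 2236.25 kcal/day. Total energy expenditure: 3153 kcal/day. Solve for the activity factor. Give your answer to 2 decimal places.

Activity factor = TEE ÷ BMR = 3153 ÷ 2236.25 = 1.41.

1.41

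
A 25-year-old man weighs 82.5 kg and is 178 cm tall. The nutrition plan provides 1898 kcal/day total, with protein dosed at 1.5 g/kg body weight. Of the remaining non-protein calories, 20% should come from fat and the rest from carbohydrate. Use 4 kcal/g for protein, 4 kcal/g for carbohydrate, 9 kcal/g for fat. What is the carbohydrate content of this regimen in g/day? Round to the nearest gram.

281 g/day

Protein = 1.5 × 82.5 = 123.75 g → 123.75 × 4 = 495 kcal.
Non-protein calories = 1898 − 495 = 1403 kcal.
Fat: 20% × 1403 = 280.6 kcal; carbohydrate: 1122.4 kcal.
Carbohydrate: 1122.4 kcal ÷ 4 kcal/g = 280.6 g.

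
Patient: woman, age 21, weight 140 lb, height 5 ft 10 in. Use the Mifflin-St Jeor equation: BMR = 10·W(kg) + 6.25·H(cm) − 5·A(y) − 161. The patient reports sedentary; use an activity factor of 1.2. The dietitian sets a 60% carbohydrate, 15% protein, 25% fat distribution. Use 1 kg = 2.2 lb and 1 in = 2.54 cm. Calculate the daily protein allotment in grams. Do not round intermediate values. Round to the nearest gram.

67 g/day

Convert to metric: weight = 140 ÷ 2.2 = 63.6364 kg; height = (5×12 + 10) × 2.54 = 70 × 2.54 = 177.8 cm.
Mifflin-St Jeor (female): BMR = 10(63.6364) + 6.25(177.8) − 5(21) − 161 = 636.3636 + 1111.25 − 105 − 161 = 1481.6136 kcal/day.
TEE = 1481.6136 × 1.2 = 1777.9364 kcal/day.
Protein energy = 15% × 1777.9364 = 266.6905 kcal.
Protein = 266.6905 ÷ 4 kcal/g = 66.6726 g.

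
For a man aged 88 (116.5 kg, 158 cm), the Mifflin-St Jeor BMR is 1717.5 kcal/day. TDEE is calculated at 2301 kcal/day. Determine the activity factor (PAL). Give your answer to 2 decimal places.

Activity factor = TEE ÷ BMR = 2301 ÷ 1717.5 = 1.34.

1.34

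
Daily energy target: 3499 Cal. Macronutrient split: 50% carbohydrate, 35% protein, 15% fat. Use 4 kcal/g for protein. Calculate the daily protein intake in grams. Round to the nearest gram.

306 g/day

Protein energy = 35% × 3499 = 1224.65 kcal.
At 4 kcal/g: 1224.65 ÷ 4 = 306.1625 g.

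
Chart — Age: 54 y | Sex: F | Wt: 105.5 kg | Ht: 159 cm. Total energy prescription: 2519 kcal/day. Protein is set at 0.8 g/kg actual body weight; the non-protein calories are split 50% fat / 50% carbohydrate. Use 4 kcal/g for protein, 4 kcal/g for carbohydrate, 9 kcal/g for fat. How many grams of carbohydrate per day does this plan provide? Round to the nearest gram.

273 g/day

Protein = 0.8 × 105.5 = 84.4 g → 84.4 × 4 = 337.6 kcal.
Non-protein calories = 2519 − 337.6 = 2181.4 kcal.
Fat: 50% × 2181.4 = 1090.7 kcal; carbohydrate: 1090.7 kcal.
Carbohydrate: 1090.7 kcal ÷ 4 kcal/g = 272.675 g.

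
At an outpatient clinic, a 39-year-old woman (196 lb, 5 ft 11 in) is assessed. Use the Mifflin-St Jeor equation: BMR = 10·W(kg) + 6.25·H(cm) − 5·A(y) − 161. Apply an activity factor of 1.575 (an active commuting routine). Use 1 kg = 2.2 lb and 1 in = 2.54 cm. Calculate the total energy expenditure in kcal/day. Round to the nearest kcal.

2618 kcal/day

Convert to metric: weight = 196 ÷ 2.2 = 89.0909 kg; height = (5×12 + 11) × 2.54 = 71 × 2.54 = 180.34 cm.
Mifflin-St Jeor (female): BMR = 10(89.0909) + 6.25(180.34) − 5(39) − 161 = 890.9091 + 1127.125 − 195 − 161 = 1662.0341 kcal/day.
TEE = BMR × activity factor = 1662.0341 × 1.575 = 2617.7037 kcal/day.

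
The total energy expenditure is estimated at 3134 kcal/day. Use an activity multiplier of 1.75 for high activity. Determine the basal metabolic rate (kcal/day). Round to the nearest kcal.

BMR = TEE ÷ activity factor = 3134 ÷ 1.75 = 1790.8571 kcal/day.

1791 kcal/day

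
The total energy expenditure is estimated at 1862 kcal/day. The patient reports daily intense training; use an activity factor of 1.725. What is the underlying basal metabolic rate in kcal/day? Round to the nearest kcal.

BMR = TEE ÷ activity factor = 1862 ÷ 1.725 = 1079.4203 kcal/day.

1079 kcal/day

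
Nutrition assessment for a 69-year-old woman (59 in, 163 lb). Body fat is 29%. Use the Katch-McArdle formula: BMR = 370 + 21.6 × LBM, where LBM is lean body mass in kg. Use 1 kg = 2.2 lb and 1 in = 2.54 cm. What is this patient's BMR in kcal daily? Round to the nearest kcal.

1506 kcal daily

Convert to metric: weight = 163 ÷ 2.2 = 74.0909 kg; height = 59 × 2.54 = 149.86 cm.
LBM = 74.0909 × (1 − 0.29) = 52.6045 kg. Katch-McArdle: BMR = 370 + 21.6 × 52.6045 = 1506.2582 kcal/day.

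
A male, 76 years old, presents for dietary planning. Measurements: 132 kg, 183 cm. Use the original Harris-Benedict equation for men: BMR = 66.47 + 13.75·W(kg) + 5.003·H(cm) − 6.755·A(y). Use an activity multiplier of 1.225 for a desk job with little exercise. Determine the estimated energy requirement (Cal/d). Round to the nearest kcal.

Harris-Benedict: BMR = 66.47 + 13.75(132) + 5.003(183) − 6.755(76) = 2283.639 kcal/day.
TEE = BMR × activity factor = 2283.639 × 1.225 = 2797.4578 kcal/day.

2797 Cal/d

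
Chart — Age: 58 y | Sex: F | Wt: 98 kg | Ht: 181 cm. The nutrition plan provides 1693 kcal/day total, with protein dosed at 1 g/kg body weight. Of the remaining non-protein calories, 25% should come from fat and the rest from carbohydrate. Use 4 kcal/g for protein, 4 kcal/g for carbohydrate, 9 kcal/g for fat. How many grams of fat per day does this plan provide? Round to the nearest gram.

Protein = 1 × 98 = 98 g → 98 × 4 = 392 kcal.
Non-protein calories = 1693 − 392 = 1301 kcal.
Fat: 25% × 1301 = 325.25 kcal; carbohydrate: 975.75 kcal.
Fat: 325.25 kcal ÷ 9 kcal/g = 36.1389 g.

36 g/day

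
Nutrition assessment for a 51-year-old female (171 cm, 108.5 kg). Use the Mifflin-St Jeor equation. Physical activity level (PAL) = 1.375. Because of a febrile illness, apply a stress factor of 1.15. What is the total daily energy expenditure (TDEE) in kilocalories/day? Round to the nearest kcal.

Mifflin-St Jeor (female): BMR = 10(108.5) + 6.25(171) − 5(51) − 161 = 1085 + 1068.75 − 255 − 161 = 1737.75 kcal/day.
TEE = BMR × activity factor = 1737.75 × 1.375 = 2389.4063 kcal/day.
Apply stress factor: 2389.4063 × 1.15 = 2747.8172 kcal/day.

2748 kilocalories/day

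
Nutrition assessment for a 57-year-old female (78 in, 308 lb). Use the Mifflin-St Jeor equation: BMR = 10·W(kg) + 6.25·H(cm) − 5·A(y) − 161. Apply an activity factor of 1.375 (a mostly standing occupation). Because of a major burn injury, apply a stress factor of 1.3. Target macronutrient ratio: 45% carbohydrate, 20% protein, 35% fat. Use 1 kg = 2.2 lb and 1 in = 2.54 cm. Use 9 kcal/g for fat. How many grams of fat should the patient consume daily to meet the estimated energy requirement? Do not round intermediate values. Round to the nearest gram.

152 g/day

Convert to metric: weight = 308 ÷ 2.2 = 140 kg; height = 78 × 2.54 = 198.12 cm.
Mifflin-St Jeor (female): BMR = 10(140) + 6.25(198.12) − 5(57) − 161 = 1400 + 1238.25 − 285 − 161 = 2192.25 kcal/day.
TEE = 2192.25 × 1.375 = 3014.3438 kcal/day.
With stress factor 1.3: 3014.3438 × 1.3 = 3918.6469 kcal/day.
Fat energy = 35% × 3918.6469 = 1371.5264 kcal.
Fat = 1371.5264 ÷ 9 kcal/g = 152.3918 g.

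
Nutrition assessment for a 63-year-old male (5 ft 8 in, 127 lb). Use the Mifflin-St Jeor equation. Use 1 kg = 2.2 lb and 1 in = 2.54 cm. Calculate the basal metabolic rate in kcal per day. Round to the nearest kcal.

Convert to metric: weight = 127 ÷ 2.2 = 57.7273 kg; height = (5×12 + 8) × 2.54 = 68 × 2.54 = 172.72 cm.
Mifflin-St Jeor (male): BMR = 10(57.7273) + 6.25(172.72) − 5(63) + 5 = 577.2727 + 1079.5 − 315 + 5 = 1346.7727 kcal/day.

1347 kcal per day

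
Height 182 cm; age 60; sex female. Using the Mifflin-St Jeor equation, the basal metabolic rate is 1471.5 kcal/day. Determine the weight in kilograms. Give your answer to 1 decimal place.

1471.5 = 10·W + 6.25(182) − 5(60) − 161
10·W = 1471.5 − 676.5 = 795, so W = 79.5 kg.

79.5 kg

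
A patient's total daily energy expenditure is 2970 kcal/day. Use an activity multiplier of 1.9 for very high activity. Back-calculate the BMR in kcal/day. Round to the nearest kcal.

1563 kcal/day

BMR = TEE ÷ activity factor = 2970 ÷ 1.9 = 1563.1579 kcal/day.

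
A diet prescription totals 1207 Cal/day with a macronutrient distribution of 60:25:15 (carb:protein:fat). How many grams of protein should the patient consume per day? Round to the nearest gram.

Protein energy = 25% × 1207 = 301.75 kcal.
At 4 kcal/g: 301.75 ÷ 4 = 75.4375 g.

75 g/day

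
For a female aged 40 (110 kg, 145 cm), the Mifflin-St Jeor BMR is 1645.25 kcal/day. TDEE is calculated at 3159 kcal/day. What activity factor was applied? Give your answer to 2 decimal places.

1.92

Activity factor = TEE ÷ BMR = 3159 ÷ 1645.25 = 1.92.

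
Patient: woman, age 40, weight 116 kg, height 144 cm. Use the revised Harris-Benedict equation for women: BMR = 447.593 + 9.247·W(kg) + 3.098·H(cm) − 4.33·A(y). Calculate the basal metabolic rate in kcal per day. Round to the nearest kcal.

1793 kcal per day

Harris-Benedict: BMR = 447.593 + 9.247(116) + 3.098(144) − 4.33(40) = 1793.157 kcal/day.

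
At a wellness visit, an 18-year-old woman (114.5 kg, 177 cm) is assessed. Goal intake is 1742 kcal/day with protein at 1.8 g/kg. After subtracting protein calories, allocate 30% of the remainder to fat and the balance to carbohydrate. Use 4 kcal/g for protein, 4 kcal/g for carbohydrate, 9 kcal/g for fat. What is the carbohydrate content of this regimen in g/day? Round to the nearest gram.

161 g/day

Protein = 1.8 × 114.5 = 206.1 g → 206.1 × 4 = 824.4 kcal.
Non-protein calories = 1742 − 824.4 = 917.6 kcal.
Fat: 30% × 917.6 = 275.28 kcal; carbohydrate: 642.32 kcal.
Carbohydrate: 642.32 kcal ÷ 4 kcal/g = 160.58 g.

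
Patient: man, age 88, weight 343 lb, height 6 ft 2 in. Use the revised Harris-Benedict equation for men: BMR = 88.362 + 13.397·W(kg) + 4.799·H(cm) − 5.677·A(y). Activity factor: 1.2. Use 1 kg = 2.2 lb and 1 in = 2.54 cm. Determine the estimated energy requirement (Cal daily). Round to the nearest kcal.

3095 Cal daily

Convert to metric: weight = 343 ÷ 2.2 = 155.9091 kg; height = (6×12 + 2) × 2.54 = 74 × 2.54 = 187.96 cm.
Harris-Benedict: BMR = 88.362 + 13.397(155.9091) + 4.799(187.96) − 5.677(88) = 2579.5201 kcal/day.
TEE = BMR × activity factor = 2579.5201 × 1.2 = 3095.4242 kcal/day.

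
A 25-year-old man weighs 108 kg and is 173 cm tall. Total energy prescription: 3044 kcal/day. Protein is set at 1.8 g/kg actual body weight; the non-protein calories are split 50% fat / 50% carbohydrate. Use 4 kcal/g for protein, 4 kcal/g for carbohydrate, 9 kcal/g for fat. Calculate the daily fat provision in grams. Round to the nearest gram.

126 g/day

Protein = 1.8 × 108 = 194.4 g → 194.4 × 4 = 777.6 kcal.
Non-protein calories = 3044 − 777.6 = 2266.4 kcal.
Fat: 50% × 2266.4 = 1133.2 kcal; carbohydrate: 1133.2 kcal.
Fat: 1133.2 kcal ÷ 9 kcal/g = 125.9111 g.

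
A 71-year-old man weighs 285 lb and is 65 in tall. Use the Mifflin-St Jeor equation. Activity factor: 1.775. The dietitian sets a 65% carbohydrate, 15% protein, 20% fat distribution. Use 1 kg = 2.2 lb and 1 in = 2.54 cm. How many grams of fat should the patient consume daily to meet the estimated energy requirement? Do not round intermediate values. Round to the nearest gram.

78 g/day

Convert to metric: weight = 285 ÷ 2.2 = 129.5455 kg; height = 65 × 2.54 = 165.1 cm.
Mifflin-St Jeor (male): BMR = 10(129.5455) + 6.25(165.1) − 5(71) + 5 = 1295.4545 + 1031.875 − 355 + 5 = 1977.3295 kcal/day.
TEE = 1977.3295 × 1.775 = 3509.7599 kcal/day.
Fat energy = 20% × 3509.7599 = 701.952 kcal.
Fat = 701.952 ÷ 9 kcal/g = 77.9947 g.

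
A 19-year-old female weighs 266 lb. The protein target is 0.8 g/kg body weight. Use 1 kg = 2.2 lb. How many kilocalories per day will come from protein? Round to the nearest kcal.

Weight in kg = 266 ÷ 2.2 = 120.9091 kg.
Protein = 0.8 g/kg × 120.9091 kg = 96.7273 g/day.
Protein energy = 96.7273 g × 4 kcal/g = 386.9091 kcal/day.

387 kcal/day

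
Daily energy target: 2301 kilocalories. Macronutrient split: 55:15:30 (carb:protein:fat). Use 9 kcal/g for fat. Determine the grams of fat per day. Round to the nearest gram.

Fat energy = 30% × 2301 = 690.3 kcal.
At 9 kcal/g: 690.3 ÷ 9 = 76.7 g.

77 g/day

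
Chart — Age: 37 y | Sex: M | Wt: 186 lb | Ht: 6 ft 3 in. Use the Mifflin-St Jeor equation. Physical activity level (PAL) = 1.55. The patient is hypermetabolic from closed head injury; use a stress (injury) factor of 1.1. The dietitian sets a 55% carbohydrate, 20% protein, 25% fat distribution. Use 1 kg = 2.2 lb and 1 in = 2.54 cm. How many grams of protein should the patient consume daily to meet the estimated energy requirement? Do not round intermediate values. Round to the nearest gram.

Convert to metric: weight = 186 ÷ 2.2 = 84.5455 kg; height = (6×12 + 3) × 2.54 = 75 × 2.54 = 190.5 cm.
Mifflin-St Jeor (male): BMR = 10(84.5455) + 6.25(190.5) − 5(37) + 5 = 845.4545 + 1190.625 − 185 + 5 = 1856.0795 kcal/day.
TEE = 1856.0795 × 1.55 = 2876.9233 kcal/day.
With stress factor 1.1: 2876.9233 × 1.1 = 3164.6156 kcal/day.
Protein energy = 20% × 3164.6156 = 632.9231 kcal.
Protein = 632.9231 ÷ 4 kcal/g = 158.2308 g.

158 g/day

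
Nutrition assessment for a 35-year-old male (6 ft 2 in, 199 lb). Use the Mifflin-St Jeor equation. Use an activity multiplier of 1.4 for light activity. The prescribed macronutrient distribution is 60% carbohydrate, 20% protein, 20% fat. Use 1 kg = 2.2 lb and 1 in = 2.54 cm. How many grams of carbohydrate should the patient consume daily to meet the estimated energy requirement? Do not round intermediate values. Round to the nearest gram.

Convert to metric: weight = 199 ÷ 2.2 = 90.4545 kg; height = (6×12 + 2) × 2.54 = 74 × 2.54 = 187.96 cm.
Mifflin-St Jeor (male): BMR = 10(90.4545) + 6.25(187.96) − 5(35) + 5 = 904.5455 + 1174.75 − 175 + 5 = 1909.2955 kcal/day.
TEE = 1909.2955 × 1.4 = 2673.0136 kcal/day.
Carbohydrate energy = 60% × 2673.0136 = 1603.8082 kcal.
Carbohydrate = 1603.8082 ÷ 4 kcal/g = 400.952 g.

401 g/day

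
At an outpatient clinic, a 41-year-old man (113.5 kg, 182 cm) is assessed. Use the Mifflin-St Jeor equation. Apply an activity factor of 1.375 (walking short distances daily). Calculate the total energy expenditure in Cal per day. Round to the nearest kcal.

2850 Cal per day

Mifflin-St Jeor (male): BMR = 10(113.5) + 6.25(182) − 5(41) + 5 = 1135 + 1137.5 − 205 + 5 = 2072.5 kcal/day.
TEE = BMR × activity factor = 2072.5 × 1.375 = 2849.6875 kcal/day.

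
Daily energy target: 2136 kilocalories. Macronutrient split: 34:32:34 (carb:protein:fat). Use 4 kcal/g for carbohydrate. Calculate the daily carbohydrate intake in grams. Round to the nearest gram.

Carbohydrate energy = 34% × 2136 = 726.24 kcal.
At 4 kcal/g: 726.24 ÷ 4 = 181.56 g.

182 g/day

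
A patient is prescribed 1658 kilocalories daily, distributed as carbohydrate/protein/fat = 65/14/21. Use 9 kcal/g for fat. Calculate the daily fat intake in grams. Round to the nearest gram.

Fat energy = 21% × 1658 = 348.18 kcal.
At 9 kcal/g: 348.18 ÷ 9 = 38.6867 g.

39 g/day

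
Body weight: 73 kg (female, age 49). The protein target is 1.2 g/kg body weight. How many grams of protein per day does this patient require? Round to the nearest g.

Protein = 1.2 g/kg × 73 kg = 87.6 g/day.

88 g/day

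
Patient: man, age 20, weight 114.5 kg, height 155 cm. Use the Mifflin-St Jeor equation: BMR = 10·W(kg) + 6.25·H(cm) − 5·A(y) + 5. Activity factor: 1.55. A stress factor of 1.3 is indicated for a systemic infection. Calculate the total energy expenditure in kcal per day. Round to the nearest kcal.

4068 kcal per day

Mifflin-St Jeor (male): BMR = 10(114.5) + 6.25(155) − 5(20) + 5 = 1145 + 968.75 − 100 + 5 = 2018.75 kcal/day.
TEE = BMR × activity factor = 2018.75 × 1.55 = 3129.0625 kcal/day.
Apply stress factor: 3129.0625 × 1.3 = 4067.7813 kcal/day.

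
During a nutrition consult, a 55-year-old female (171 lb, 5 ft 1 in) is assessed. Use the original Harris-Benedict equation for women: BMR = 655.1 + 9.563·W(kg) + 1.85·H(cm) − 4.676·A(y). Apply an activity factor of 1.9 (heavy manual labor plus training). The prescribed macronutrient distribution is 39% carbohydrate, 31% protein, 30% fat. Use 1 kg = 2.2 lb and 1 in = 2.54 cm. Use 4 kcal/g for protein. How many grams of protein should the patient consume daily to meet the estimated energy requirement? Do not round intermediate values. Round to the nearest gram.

210 g/day

Convert to metric: weight = 171 ÷ 2.2 = 77.7273 kg; height = (5×12 + 1) × 2.54 = 61 × 2.54 = 154.94 cm.
Harris-Benedict: BMR = 655.1 + 9.563(77.7273) + 1.85(154.94) − 4.676(55) = 1427.8649 kcal/day.
TEE = 1427.8649 × 1.9 = 2712.9433 kcal/day.
Protein energy = 31% × 2712.9433 = 841.0124 kcal.
Protein = 841.0124 ÷ 4 kcal/g = 210.2531 g.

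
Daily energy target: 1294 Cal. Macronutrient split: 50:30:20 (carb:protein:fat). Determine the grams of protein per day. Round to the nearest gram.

Protein energy = 30% × 1294 = 388.2 kcal.
At 4 kcal/g: 388.2 ÷ 4 = 97.05 g.

97 g/day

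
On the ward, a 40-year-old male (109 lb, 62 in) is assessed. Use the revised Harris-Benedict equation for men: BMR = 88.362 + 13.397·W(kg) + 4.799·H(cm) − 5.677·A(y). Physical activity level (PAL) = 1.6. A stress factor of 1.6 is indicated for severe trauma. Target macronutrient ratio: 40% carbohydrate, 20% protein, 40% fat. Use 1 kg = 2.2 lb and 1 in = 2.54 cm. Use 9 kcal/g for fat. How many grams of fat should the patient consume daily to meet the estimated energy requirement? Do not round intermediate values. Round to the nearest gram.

146 g/day

Convert to metric: weight = 109 ÷ 2.2 = 49.5455 kg; height = 62 × 2.54 = 157.48 cm.
Harris-Benedict: BMR = 88.362 + 13.397(49.5455) + 4.799(157.48) − 5.677(40) = 1280.789 kcal/day.
TEE = 1280.789 × 1.6 = 2049.2624 kcal/day.
With stress factor 1.6: 2049.2624 × 1.6 = 3278.8198 kcal/day.
Fat energy = 40% × 3278.8198 = 1311.5279 kcal.
Fat = 1311.5279 ÷ 9 kcal/g = 145.7253 g.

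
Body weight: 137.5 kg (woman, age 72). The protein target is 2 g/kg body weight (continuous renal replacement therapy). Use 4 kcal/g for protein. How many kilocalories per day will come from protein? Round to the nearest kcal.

1100 kcal/day

Protein = 2 g/kg × 137.5 kg = 275 g/day.
Protein energy = 275 g × 4 kcal/g = 1100 kcal/day.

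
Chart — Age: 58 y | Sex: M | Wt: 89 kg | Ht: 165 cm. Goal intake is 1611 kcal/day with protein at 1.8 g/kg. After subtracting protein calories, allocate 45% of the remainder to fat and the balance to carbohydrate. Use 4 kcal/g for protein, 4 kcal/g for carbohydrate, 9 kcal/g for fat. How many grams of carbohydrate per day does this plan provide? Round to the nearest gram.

Protein = 1.8 × 89 = 160.2 g → 160.2 × 4 = 640.8 kcal.
Non-protein calories = 1611 − 640.8 = 970.2 kcal.
Fat: 45% × 970.2 = 436.59 kcal; carbohydrate: 533.61 kcal.
Carbohydrate: 533.61 kcal ÷ 4 kcal/g = 133.4025 g.

133 g/day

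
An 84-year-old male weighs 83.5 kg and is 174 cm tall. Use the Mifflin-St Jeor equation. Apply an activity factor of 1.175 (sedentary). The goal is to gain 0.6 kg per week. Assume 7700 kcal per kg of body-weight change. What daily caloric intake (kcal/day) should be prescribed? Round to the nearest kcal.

Mifflin-St Jeor (male): BMR = 10(83.5) + 6.25(174) − 5(84) + 5 = 835 + 1087.5 − 420 + 5 = 1507.5 kcal/day.
TEE = 1507.5 × 1.175 = 1771.3125 kcal/day.
Required daily surplus = 0.6 × 7700 ÷ 7 = 660 kcal/day.
Target intake = 1771.3125 + 660 = 2431.3125 kcal/day.

2431 kcal/day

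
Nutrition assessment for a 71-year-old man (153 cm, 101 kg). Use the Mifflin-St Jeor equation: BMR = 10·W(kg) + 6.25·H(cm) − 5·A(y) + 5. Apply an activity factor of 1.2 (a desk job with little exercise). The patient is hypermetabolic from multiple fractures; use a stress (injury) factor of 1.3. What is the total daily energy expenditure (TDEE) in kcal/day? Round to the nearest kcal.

Mifflin-St Jeor (male): BMR = 10(101) + 6.25(153) − 5(71) + 5 = 1010 + 956.25 − 355 + 5 = 1616.25 kcal/day.
TEE = BMR × activity factor = 1616.25 × 1.2 = 1939.5 kcal/day.
Apply stress factor: 1939.5 × 1.3 = 2521.35 kcal/day.

2521 kcal/day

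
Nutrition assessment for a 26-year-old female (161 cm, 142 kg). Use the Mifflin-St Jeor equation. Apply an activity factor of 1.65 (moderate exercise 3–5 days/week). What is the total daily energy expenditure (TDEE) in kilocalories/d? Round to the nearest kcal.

Mifflin-St Jeor (female): BMR = 10(142) + 6.25(161) − 5(26) − 161 = 1420 + 1006.25 − 130 − 161 = 2135.25 kcal/day.
TEE = BMR × activity factor = 2135.25 × 1.65 = 3523.1625 kcal/day.

3523 kilocalories/d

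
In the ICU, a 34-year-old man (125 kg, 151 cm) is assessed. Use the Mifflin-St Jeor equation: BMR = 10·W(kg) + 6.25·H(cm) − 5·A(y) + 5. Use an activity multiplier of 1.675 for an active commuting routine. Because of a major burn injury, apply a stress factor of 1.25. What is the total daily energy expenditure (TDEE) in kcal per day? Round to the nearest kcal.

4248 kcal per day

Mifflin-St Jeor (male): BMR = 10(125) + 6.25(151) − 5(34) + 5 = 1250 + 943.75 − 170 + 5 = 2028.75 kcal/day.
TEE = BMR × activity factor = 2028.75 × 1.675 = 3398.1563 kcal/day.
Apply stress factor: 3398.1563 × 1.25 = 4247.6953 kcal/day.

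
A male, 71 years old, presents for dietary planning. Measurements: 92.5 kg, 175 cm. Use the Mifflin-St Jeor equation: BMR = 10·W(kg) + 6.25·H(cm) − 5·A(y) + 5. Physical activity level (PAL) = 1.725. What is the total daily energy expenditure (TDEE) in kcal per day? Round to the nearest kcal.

2879 kcal per day

Mifflin-St Jeor (male): BMR = 10(92.5) + 6.25(175) − 5(71) + 5 = 925 + 1093.75 − 355 + 5 = 1668.75 kcal/day.
TEE = BMR × activity factor = 1668.75 × 1.725 = 2878.5938 kcal/day.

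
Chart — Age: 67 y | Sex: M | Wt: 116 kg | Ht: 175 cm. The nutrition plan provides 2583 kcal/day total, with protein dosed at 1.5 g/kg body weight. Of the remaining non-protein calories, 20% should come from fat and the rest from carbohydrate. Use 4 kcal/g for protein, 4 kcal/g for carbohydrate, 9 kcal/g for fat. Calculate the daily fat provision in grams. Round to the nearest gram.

42 g/day

Protein = 1.5 × 116 = 174 g → 174 × 4 = 696 kcal.
Non-protein calories = 2583 − 696 = 1887 kcal.
Fat: 20% × 1887 = 377.4 kcal; carbohydrate: 1509.6 kcal.
Fat: 377.4 kcal ÷ 9 kcal/g = 41.9333 g.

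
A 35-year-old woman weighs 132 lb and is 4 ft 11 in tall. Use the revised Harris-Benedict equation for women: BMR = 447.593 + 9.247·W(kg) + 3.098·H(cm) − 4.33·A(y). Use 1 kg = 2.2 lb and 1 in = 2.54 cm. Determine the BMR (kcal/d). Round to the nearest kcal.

Convert to metric: weight = 132 ÷ 2.2 = 60 kg; height = (4×12 + 11) × 2.54 = 59 × 2.54 = 149.86 cm.
Harris-Benedict: BMR = 447.593 + 9.247(60) + 3.098(149.86) − 4.33(35) = 1315.1293 kcal/day.

1315 kcal/d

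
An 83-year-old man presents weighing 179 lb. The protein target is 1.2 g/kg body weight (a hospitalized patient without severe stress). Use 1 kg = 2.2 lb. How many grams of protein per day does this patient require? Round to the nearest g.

98 g/day

Weight in kg = 179 ÷ 2.2 = 81.3636 kg.
Protein = 1.2 g/kg × 81.3636 kg = 97.6364 g/day.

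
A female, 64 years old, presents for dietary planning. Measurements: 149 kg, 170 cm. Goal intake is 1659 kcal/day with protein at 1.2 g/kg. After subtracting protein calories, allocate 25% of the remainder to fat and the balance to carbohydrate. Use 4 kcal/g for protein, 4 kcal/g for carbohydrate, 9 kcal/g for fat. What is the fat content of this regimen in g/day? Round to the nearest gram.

Protein = 1.2 × 149 = 178.8 g → 178.8 × 4 = 715.2 kcal.
Non-protein calories = 1659 − 715.2 = 943.8 kcal.
Fat: 25% × 943.8 = 235.95 kcal; carbohydrate: 707.85 kcal.
Fat: 235.95 kcal ÷ 9 kcal/g = 26.2167 g.

26 g/day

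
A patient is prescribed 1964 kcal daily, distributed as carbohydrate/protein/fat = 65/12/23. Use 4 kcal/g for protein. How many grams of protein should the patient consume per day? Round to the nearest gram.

Protein energy = 12% × 1964 = 235.68 kcal.
At 4 kcal/g: 235.68 ÷ 4 = 58.92 g.

59 g/day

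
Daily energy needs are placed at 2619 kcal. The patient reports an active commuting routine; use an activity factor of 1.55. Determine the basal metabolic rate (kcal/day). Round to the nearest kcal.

BMR = TEE ÷ activity factor = 2619 ÷ 1.55 = 1689.6774 kcal/day.

1690 kcal/day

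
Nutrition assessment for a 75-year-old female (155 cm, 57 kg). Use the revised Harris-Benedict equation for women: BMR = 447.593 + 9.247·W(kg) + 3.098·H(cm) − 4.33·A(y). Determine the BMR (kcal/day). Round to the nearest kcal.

1130 kcal/day

Harris-Benedict: BMR = 447.593 + 9.247(57) + 3.098(155) − 4.33(75) = 1130.112 kcal/day.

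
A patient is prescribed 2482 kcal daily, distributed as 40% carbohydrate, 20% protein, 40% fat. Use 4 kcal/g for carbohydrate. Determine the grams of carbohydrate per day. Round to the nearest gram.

248 g/day

Carbohydrate energy = 40% × 2482 = 992.8 kcal.
At 4 kcal/g: 992.8 ÷ 4 = 248.2 g.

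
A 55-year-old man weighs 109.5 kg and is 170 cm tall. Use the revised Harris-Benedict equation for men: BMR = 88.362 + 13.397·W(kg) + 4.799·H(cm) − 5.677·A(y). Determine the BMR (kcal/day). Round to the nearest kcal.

2059 kcal/day

Harris-Benedict: BMR = 88.362 + 13.397(109.5) + 4.799(170) − 5.677(55) = 2058.9285 kcal/day.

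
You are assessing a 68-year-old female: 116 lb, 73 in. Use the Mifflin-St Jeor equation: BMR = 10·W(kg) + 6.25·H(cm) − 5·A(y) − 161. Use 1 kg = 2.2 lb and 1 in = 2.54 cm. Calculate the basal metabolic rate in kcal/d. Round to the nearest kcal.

Convert to metric: weight = 116 ÷ 2.2 = 52.7273 kg; height = 73 × 2.54 = 185.42 cm.
Mifflin-St Jeor (female): BMR = 10(52.7273) + 6.25(185.42) − 5(68) − 161 = 527.2727 + 1158.875 − 340 − 161 = 1185.1477 kcal/day.

1185 kcal/d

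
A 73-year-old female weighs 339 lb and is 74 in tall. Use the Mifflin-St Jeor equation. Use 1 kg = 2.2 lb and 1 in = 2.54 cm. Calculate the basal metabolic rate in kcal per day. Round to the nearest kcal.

2190 kcal per day

Convert to metric: weight = 339 ÷ 2.2 = 154.0909 kg; height = 74 × 2.54 = 187.96 cm.
Mifflin-St Jeor (female): BMR = 10(154.0909) + 6.25(187.96) − 5(73) − 161 = 1540.9091 + 1174.75 − 365 − 161 = 2189.6591 kcal/day.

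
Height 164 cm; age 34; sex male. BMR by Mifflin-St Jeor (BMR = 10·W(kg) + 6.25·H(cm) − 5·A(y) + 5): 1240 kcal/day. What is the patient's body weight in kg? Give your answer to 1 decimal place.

1240 = 10·W + 6.25(164) − 5(34) + 5
10·W = 1240 − 860 = 380, so W = 38 kg.

38.0 kg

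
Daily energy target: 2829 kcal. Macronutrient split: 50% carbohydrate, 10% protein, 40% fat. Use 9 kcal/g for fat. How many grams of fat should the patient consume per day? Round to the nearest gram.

Fat energy = 40% × 2829 = 1131.6 kcal.
At 9 kcal/g: 1131.6 ÷ 9 = 125.7333 g.

126 g/day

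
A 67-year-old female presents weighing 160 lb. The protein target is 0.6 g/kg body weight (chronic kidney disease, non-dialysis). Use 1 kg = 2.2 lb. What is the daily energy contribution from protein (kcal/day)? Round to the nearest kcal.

175 kcal/day

Weight in kg = 160 ÷ 2.2 = 72.7273 kg.
Protein = 0.6 g/kg × 72.7273 kg = 43.6364 g/day.
Protein energy = 43.6364 g × 4 kcal/g = 174.5455 kcal/day.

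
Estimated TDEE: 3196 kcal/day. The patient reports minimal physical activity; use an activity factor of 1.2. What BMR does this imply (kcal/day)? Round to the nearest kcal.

BMR = TEE ÷ activity factor = 3196 ÷ 1.2 = 2663.3333 kcal/day.

2663 kcal/day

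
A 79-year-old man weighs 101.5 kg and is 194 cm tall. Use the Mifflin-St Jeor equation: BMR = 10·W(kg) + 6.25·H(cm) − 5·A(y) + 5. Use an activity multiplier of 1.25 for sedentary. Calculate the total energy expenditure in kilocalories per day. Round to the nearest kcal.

2297 kilocalories per day

Mifflin-St Jeor (male): BMR = 10(101.5) + 6.25(194) − 5(79) + 5 = 1015 + 1212.5 − 395 + 5 = 1837.5 kcal/day.
TEE = BMR × activity factor = 1837.5 × 1.25 = 2296.875 kcal/day.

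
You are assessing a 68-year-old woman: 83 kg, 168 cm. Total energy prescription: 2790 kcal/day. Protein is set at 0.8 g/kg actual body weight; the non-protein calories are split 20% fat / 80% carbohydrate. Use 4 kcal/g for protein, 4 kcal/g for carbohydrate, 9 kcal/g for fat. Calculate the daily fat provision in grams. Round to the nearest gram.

Protein = 0.8 × 83 = 66.4 g → 66.4 × 4 = 265.6 kcal.
Non-protein calories = 2790 − 265.6 = 2524.4 kcal.
Fat: 20% × 2524.4 = 504.88 kcal; carbohydrate: 2019.52 kcal.
Fat: 504.88 kcal ÷ 9 kcal/g = 56.0978 g.

56 g/day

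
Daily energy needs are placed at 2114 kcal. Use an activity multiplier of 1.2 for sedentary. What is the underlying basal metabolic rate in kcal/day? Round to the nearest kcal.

BMR = TEE ÷ activity factor = 2114 ÷ 1.2 = 1761.6667 kcal/day.

1762 kcal/day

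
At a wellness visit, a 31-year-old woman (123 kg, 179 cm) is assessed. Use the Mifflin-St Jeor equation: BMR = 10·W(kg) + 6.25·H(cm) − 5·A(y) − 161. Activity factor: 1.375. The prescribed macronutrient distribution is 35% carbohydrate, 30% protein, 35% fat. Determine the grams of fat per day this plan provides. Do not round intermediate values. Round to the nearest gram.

109 g/day

Mifflin-St Jeor (female): BMR = 10(123) + 6.25(179) − 5(31) − 161 = 1230 + 1118.75 − 155 − 161 = 2032.75 kcal/day.
TEE = 2032.75 × 1.375 = 2795.0313 kcal/day.
Fat energy = 35% × 2795.0313 = 978.2609 kcal.
Fat = 978.2609 ÷ 9 kcal/g = 108.6957 g.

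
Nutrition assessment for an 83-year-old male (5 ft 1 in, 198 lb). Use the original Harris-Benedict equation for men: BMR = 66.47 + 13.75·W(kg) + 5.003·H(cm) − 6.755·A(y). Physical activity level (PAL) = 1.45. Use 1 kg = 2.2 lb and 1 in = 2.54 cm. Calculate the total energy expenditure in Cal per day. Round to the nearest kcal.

2202 Cal per day

Convert to metric: weight = 198 ÷ 2.2 = 90 kg; height = (5×12 + 1) × 2.54 = 61 × 2.54 = 154.94 cm.
Harris-Benedict: BMR = 66.47 + 13.75(90) + 5.003(154.94) − 6.755(83) = 1518.4698 kcal/day.
TEE = BMR × activity factor = 1518.4698 × 1.45 = 2201.7812 kcal/day.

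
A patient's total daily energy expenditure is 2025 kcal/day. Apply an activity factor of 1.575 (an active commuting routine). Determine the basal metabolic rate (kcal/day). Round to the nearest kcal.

BMR = TEE ÷ activity factor = 2025 ÷ 1.575 = 1285.7143 kcal/day.

1286 kcal/day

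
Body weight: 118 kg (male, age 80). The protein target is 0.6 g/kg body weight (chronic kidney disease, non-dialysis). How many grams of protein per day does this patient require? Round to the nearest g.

Protein = 0.6 g/kg × 118 kg = 70.8 g/day.

71 g/day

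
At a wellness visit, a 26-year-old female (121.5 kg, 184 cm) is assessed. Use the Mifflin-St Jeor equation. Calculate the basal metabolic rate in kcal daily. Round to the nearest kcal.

Mifflin-St Jeor (female): BMR = 10(121.5) + 6.25(184) − 5(26) − 161 = 1215 + 1150 − 130 − 161 = 2074 kcal/day.

2074 kcal daily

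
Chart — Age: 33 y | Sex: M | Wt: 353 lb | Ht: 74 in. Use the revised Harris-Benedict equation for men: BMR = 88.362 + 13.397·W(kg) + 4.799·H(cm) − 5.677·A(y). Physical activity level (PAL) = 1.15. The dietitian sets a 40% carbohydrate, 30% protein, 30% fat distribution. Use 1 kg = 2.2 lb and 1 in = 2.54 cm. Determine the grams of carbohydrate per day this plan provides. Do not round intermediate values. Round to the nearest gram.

340 g/day

Convert to metric: weight = 353 ÷ 2.2 = 160.4545 kg; height = 74 × 2.54 = 187.96 cm.
Harris-Benedict: BMR = 88.362 + 13.397(160.4545) + 4.799(187.96) − 5.677(33) = 2952.6506 kcal/day.
TEE = 2952.6506 × 1.15 = 3395.5482 kcal/day.
Carbohydrate energy = 40% × 3395.5482 = 1358.2193 kcal.
Carbohydrate = 1358.2193 ÷ 4 kcal/g = 339.5548 g.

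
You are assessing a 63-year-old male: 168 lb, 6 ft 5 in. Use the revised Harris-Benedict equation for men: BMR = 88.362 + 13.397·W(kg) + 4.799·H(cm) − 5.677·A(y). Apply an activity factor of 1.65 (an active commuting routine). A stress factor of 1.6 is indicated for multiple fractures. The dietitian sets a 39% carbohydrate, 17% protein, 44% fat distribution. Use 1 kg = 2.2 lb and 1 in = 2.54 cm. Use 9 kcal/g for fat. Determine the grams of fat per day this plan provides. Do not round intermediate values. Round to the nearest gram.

218 g/day

Convert to metric: weight = 168 ÷ 2.2 = 76.3636 kg; height = (6×12 + 5) × 2.54 = 77 × 2.54 = 195.58 cm.
Harris-Benedict: BMR = 88.362 + 13.397(76.3636) + 4.799(195.58) − 5.677(63) = 1692.3431 kcal/day.
TEE = 1692.3431 × 1.65 = 2792.366 kcal/day.
With stress factor 1.6: 2792.366 × 1.6 = 4467.7857 kcal/day.
Fat energy = 44% × 4467.7857 = 1965.8257 kcal.
Fat = 1965.8257 ÷ 9 kcal/g = 218.4251 g.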